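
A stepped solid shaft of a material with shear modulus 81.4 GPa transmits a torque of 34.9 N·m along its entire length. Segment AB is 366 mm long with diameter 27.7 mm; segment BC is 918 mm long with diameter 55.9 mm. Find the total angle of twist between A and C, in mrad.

3.13 mrad

J_AB = π(0.0277)⁴/32 = 5.78×10^-8 m⁴; J_BC = π(0.0559)⁴/32 = 9.59×10^-7 m⁴.
θ = (T/G)·Σ L_i/J_i = (34.90/81.4×10⁹)·(0.366/5.78×10^-8 + 0.918/9.59×10^-7) = 3.126×10^-3 rad.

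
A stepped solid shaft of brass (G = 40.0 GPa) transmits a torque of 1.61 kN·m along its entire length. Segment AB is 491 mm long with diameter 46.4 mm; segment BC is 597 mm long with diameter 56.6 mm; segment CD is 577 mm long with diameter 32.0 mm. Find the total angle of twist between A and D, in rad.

0.293 rad

J_AB = π(0.0464)⁴/32 = 4.55×10^-7 m⁴; J_BC = π(0.0566)⁴/32 = 1.01×10^-6 m⁴; J_CD = π(0.0320)⁴/32 = 1.03×10^-7 m⁴.
θ = (T/G)·Σ L_i/J_i = (1610/40.0×10⁹)·(0.491/4.55×10^-7 + 0.597/1.01×10^-6 + 0.577/1.03×10^-7) = 0.2929 rad.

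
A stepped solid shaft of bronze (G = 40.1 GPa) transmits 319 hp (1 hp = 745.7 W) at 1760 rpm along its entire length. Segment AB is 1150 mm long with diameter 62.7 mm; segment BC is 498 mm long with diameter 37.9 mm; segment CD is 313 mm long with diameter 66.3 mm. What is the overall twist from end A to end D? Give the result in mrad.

ω = 2π·1760/60 = 184.3 rad/s, so T = P/ω = 319×745.7 / 184.3 = 1291 N·m.
J_AB = π(0.0627)⁴/32 = 1.52×10^-6 m⁴; J_BC = π(0.0379)⁴/32 = 2.03×10^-7 m⁴; J_CD = π(0.0663)⁴/32 = 1.90×10^-6 m⁴.
θ = (T/G)·Σ L_i/J_i = (1291/40.1×10⁹)·(1.15/1.52×10^-6 + 0.498/2.03×10^-7 + 0.313/1.90×10^-6) = 0.1088 rad.

109 mrad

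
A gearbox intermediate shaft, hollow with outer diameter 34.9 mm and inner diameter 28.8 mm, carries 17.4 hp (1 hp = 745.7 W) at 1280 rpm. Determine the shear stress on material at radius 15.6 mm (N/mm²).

ω = 2π·1280/60 = 134.0 rad/s, so T = P/ω = 17.4×745.7 / 134.0 = 96.80 N·m.
J = π(d_o⁴ − d_i⁴)/32 = π(0.0349⁴ − 0.0288⁴)/32 = 7.811×10^-8 m⁴.
Shear stress varies linearly with radius: τ = T·r/J = 96.80 × 0.0156 / 7.811×10^-8 = 1.933×10^7 Pa.

19.3 N/mm²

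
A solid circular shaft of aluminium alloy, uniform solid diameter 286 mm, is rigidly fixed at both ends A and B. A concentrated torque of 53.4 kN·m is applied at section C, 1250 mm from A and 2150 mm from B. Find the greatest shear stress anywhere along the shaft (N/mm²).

With uniform GJ and both ends fixed, compatibility θ_AC = θ_CB gives T_A·a = T_B·b, together with T_A + T_B = T₀.
T_A = T₀·b/(a+b) = 53400·2150/3400 = 33770 N·m; T_B = 19630 N·m.
τ in each portion: τ_AC = 7.35×10^6 Pa, τ_CB = 4.27×10^6 Pa; maximum is in AC.
τ_max = T_AC·r/J = 33770·0.143/6.57×10^-4 = 7.351×10^6 Pa.

7.35 N/mm²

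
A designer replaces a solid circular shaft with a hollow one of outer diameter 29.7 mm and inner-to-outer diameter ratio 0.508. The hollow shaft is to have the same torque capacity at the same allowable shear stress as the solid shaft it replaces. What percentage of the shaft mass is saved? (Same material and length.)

22.3 %

Equal τ_max and T ⇒ the solid shaft needs d_s³ = d_o³(1−k⁴), so d_s = 29.7·(1−0.508⁴)^(1/3) = 29.03 mm.
Area ratio A_h/A_s = d_o²(1−k²)/d_s² = (1−k²)/(1−k⁴)^(2/3) = 0.7768.
Mass saving = 1 − 0.7768 = 22.3 %.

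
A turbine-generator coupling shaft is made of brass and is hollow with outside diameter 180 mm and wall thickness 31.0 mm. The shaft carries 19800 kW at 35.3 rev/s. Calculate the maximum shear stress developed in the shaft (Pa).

9.56e7 Pa

ω = 2π·35.3 = 221.8 rad/s, so T = P/ω = 19800×10³ / 221.8 = 89270 N·m.
J = π(d_o⁴ − d_i⁴)/32 = π(0.180⁴ − 0.118⁴)/32 = 8.403×10^-5 m⁴.
τ_max = T·r/J = 89270 × 0.0900 / 8.403×10^-5 = 9.562×10^7 Pa.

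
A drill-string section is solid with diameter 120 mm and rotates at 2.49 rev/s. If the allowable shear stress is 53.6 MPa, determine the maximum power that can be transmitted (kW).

285 kW

J = πd⁴/32 = π(0.120)⁴/32 = 2.036×10^-5 m⁴.
T_max = τ_allow·J/r = 5.36×10^7 × 2.036×10^-5 / 0.0600 = 18190 N·m.
ω = 2π·2.49 = 15.65 rad/s, so P_max = T_max·ω = 2.845×10^5 W.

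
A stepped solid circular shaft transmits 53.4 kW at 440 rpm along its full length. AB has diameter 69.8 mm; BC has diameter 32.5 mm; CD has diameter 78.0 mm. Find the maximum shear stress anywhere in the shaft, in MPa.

ω = 2π·440/60 = 46.08 rad/s, so T = P/ω = 53.4×10³ / 46.08 = 1159 N·m.
Under the same torque, τ_max = 16T/(πd³) is largest where d is smallest — segment BC (d = 32.5 mm).
τ_max = 16·1159/(π·(0.0325)³) = 1.719×10^8 Pa.

172 MPa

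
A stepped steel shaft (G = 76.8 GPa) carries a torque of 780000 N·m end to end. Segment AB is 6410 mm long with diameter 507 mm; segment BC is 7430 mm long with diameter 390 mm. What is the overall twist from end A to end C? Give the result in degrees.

2.48°

J_AB = π(0.507)⁴/32 = 6.49×10^-3 m⁴; J_BC = π(0.390)⁴/32 = 2.27×10^-3 m⁴.
θ = (T/G)·Σ L_i/J_i = (780000/76.8×10⁹)·(6.41/6.49×10^-3 + 7.43/2.27×10^-3) = 0.04326 rad.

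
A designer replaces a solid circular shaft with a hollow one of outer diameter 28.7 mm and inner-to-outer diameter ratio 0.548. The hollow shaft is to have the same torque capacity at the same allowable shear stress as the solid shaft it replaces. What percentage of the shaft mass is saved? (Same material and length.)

Equal τ_max and T ⇒ the solid shaft needs d_s³ = d_o³(1−k⁴), so d_s = 28.7·(1−0.548⁴)^(1/3) = 27.81 mm.
Area ratio A_h/A_s = d_o²(1−k²)/d_s² = (1−k²)/(1−k⁴)^(2/3) = 0.7452.
Mass saving = 1 − 0.7452 = 25.5 %.

25.5 %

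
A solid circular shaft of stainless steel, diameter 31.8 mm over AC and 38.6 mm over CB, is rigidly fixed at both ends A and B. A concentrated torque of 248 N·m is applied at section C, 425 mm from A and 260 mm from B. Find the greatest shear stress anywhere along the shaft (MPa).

Compatibility: T_A·a/J_AC = T_B·b/J_CB with T_A + T_B = T₀.
J_AC = 1.00×10^-7 m⁴, J_CB = 2.18×10^-7 m⁴, so T_A = T₀·(J_AC/a)/((J_AC/a)+(J_CB/b)) = 54.52 N·m, T_B = 193.5 N·m.
τ in each portion: τ_AC = 8.64×10^6 Pa, τ_CB = 1.71×10^7 Pa; maximum is in CB.
τ_max = T_CB·r/J = 193.5·0.0193/2.18×10^-7 = 1.713×10^7 Pa.

17.1 MPa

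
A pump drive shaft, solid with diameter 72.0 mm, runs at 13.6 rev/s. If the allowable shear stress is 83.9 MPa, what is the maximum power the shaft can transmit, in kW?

525 kW

J = πd⁴/32 = π(0.0720)⁴/32 = 2.638×10^-6 m⁴.
T_max = τ_allow·J/r = 8.39×10^7 × 2.638×10^-6 / 0.0360 = 6149 N·m.
ω = 2π·13.6 = 85.45 rad/s, so P_max = T_max·ω = 5.254×10^5 W.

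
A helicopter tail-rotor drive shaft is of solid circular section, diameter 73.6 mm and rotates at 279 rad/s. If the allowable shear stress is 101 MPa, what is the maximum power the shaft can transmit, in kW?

2210 kW

J = πd⁴/32 = π(0.0736)⁴/32 = 2.881×10^-6 m⁴.
T_max = τ_allow·J/r = 1.01×10^8 × 2.881×10^-6 / 0.0368 = 7907 N·m.
ω = 279 rad/s, so P_max = T_max·ω = 2.206×10^6 W.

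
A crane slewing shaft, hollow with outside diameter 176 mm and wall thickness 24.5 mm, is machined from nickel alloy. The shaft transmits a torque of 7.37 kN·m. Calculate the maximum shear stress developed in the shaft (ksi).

J = π(d_o⁴ − d_i⁴)/32 = π(0.176⁴ − 0.127⁴)/32 = 6.866×10^-5 m⁴.
τ_max = T·r/J = 7370 × 0.0880 / 6.866×10^-5 = 9.446×10^6 Pa.

1.37 ksi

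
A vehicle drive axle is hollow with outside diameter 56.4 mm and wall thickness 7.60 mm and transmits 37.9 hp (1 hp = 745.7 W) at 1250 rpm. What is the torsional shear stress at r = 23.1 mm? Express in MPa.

7.02 MPa

ω = 2π·1250/60 = 130.9 rad/s, so T = P/ω = 37.9×745.7 / 130.9 = 215.9 N·m.
J = π(d_o⁴ − d_i⁴)/32 = π(0.0564⁴ − 0.0412⁴)/32 = 7.105×10^-7 m⁴.
Shear stress varies linearly with radius: τ = T·r/J = 215.9 × 0.0231 / 7.105×10^-7 = 7.019×10^6 Pa.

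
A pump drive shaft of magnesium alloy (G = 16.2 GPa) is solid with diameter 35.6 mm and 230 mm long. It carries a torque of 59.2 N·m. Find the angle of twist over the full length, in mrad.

5.33 mrad

J = πd⁴/32 = π(0.0356)⁴/32 = 1.577×10^-7 m⁴.
θ = T·L/(G·J) = 59.20 × 0.230 / (16.2×10⁹ × 1.577×10^-7) = 5.330×10^-3 rad.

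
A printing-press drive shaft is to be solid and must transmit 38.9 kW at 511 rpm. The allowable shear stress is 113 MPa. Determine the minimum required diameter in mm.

32.0 mm

ω = 2π·511/60 = 53.51 rad/s, so T = P/ω = 38.9×10³ / 53.51 = 726.9 N·m.
For a solid shaft τ_max = 16T/(πd³), so d = (16T/(π τ_allow))^(1/3) = (16·726.9/(π·1.13×10^8))^(1/3) = 0.03200 m.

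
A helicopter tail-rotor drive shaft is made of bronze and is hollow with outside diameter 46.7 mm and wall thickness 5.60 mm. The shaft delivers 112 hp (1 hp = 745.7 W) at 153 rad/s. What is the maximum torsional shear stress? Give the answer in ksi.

ω = 153 rad/s, so T = P/ω = 112×745.7 / 153.0 = 545.9 N·m.
J = π(d_o⁴ − d_i⁴)/32 = π(0.0467⁴ − 0.0355⁴)/32 = 3.110×10^-7 m⁴.
τ_max = T·r/J = 545.9 × 0.0234 / 3.110×10^-7 = 4.098×10^7 Pa.

5.94 ksi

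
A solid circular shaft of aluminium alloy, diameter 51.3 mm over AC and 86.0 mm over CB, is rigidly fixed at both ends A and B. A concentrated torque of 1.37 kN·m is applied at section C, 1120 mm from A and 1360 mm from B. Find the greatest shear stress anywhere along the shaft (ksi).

1.38 ksi

Compatibility: T_A·a/J_AC = T_B·b/J_CB with T_A + T_B = T₀.
J_AC = 6.80×10^-7 m⁴, J_CB = 5.37×10^-6 m⁴, so T_A = T₀·(J_AC/a)/((J_AC/a)+(J_CB/b)) = 182.6 N·m, T_B = 1187 N·m.
τ in each portion: τ_AC = 6.89×10^6 Pa, τ_CB = 9.51×10^6 Pa; maximum is in CB.
τ_max = T_CB·r/J = 1187·0.0430/5.37×10^-6 = 9.508×10^6 Pa.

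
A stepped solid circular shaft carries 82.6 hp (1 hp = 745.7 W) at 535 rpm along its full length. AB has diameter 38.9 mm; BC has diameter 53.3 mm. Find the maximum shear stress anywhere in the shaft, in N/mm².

ω = 2π·535/60 = 56.03 rad/s, so T = P/ω = 82.6×745.7 / 56.03 = 1099 N·m.
Under the same torque, τ_max = 16T/(πd³) is largest where d is smallest — segment AB (d = 38.9 mm).
τ_max = 16·1099/(π·(0.0389)³) = 9.512×10^7 Pa.

95.1 N/mm²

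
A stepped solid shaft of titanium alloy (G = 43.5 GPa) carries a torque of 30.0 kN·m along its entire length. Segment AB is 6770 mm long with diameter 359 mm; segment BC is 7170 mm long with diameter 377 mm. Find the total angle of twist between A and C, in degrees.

J_AB = π(0.359)⁴/32 = 1.63×10^-3 m⁴; J_BC = π(0.377)⁴/32 = 1.98×10^-3 m⁴.
θ = (T/G)·Σ L_i/J_i = (30000/43.5×10⁹)·(6.77/1.63×10^-3 + 7.17/1.98×10^-3) = 5.357×10^-3 rad.

0.307°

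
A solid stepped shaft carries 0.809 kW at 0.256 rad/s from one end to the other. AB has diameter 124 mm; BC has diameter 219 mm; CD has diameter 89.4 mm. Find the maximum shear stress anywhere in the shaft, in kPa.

22500 kPa

ω = 0.256 rad/s, so T = P/ω = 0.809×10³ / 0.2560 = 3160 N·m.
Under the same torque, τ_max = 16T/(πd³) is largest where d is smallest — segment CD (d = 89.4 mm).
τ_max = 16·3160/(π·(0.0894)³) = 2.253×10^7 Pa.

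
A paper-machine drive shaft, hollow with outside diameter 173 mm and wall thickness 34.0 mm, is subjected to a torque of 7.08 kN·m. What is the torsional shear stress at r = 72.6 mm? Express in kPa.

J = π(d_o⁴ − d_i⁴)/32 = π(0.173⁴ − 0.105⁴)/32 = 7.601×10^-5 m⁴.
Shear stress varies linearly with radius: τ = T·r/J = 7080 × 0.0726 / 7.601×10^-5 = 6.763×10^6 Pa.

6760 kPa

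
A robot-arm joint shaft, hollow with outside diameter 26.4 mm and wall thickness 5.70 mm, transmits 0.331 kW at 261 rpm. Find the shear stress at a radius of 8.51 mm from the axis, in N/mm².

2.41 N/mm²

ω = 2π·261/60 = 27.33 rad/s, so T = P/ω = 0.331×10³ / 27.33 = 12.11 N·m.
J = π(d_o⁴ − d_i⁴)/32 = π(0.0264⁴ − 0.0150⁴)/32 = 4.272×10^-8 m⁴.
Shear stress varies linearly with radius: τ = T·r/J = 12.11 × 0.00851 / 4.272×10^-8 = 2.413×10^6 Pa.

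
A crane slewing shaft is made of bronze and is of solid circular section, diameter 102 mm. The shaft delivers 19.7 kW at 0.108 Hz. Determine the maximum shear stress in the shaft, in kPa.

139000 kPa

ω = 2π·0.108 = 0.6786 rad/s, so T = P/ω = 19.7×10³ / 0.6786 = 29030 N·m.
J = πd⁴/32 = π(0.102)⁴/32 = 1.063×10^-5 m⁴.
τ_max = T·r/J = 29030 × 0.0510 / 1.063×10^-5 = 1.393×10^8 Pa.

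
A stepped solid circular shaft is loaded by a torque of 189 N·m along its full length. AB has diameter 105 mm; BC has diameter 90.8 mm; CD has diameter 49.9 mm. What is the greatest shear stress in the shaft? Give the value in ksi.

1.12 ksi

Under the same torque, τ_max = 16T/(πd³) is largest where d is smallest — segment CD (d = 49.9 mm).
τ_max = 16·189.0/(π·(0.0499)³) = 7.747×10^6 Pa.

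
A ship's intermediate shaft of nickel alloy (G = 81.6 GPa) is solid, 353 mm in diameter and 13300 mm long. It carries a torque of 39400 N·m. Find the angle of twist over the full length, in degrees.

0.241°

J = πd⁴/32 = π(0.353)⁴/32 = 1.524×10^-3 m⁴.
θ = T·L/(G·J) = 39400 × 13.3 / (81.6×10⁹ × 1.524×10^-3) = 4.213×10^-3 rad.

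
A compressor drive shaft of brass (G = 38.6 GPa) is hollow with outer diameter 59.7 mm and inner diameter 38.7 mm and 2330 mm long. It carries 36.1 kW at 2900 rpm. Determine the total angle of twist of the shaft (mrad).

ω = 2π·2900/60 = 303.7 rad/s, so T = P/ω = 36.1×10³ / 303.7 = 118.9 N·m.
J = π(d_o⁴ − d_i⁴)/32 = π(0.0597⁴ − 0.0387⁴)/32 = 1.027×10^-6 m⁴.
θ = T·L/(G·J) = 118.9 × 2.33 / (38.6×10⁹ × 1.027×10^-6) = 6.988×10^-3 rad.

6.99 mrad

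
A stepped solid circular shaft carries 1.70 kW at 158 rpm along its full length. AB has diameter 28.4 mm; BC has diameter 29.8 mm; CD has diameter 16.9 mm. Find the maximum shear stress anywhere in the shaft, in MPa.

108 MPa

ω = 2π·158/60 = 16.55 rad/s, so T = P/ω = 1.70×10³ / 16.55 = 102.7 N·m.
Under the same torque, τ_max = 16T/(πd³) is largest where d is smallest — segment CD (d = 16.9 mm).
τ_max = 16·102.7/(π·(0.0169)³) = 1.084×10^8 Pa.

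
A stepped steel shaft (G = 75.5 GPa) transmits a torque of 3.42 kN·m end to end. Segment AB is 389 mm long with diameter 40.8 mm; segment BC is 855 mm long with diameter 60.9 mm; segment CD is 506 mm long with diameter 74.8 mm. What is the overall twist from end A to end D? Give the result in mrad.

101 mrad

J_AB = π(0.0408)⁴/32 = 2.72×10^-7 m⁴; J_BC = π(0.0609)⁴/32 = 1.35×10^-6 m⁴; J_CD = π(0.0748)⁴/32 = 3.07×10^-6 m⁴.
θ = (T/G)·Σ L_i/J_i = (3420/75.5×10⁹)·(0.389/2.72×10^-7 + 0.855/1.35×10^-6 + 0.506/3.07×10^-6) = 0.1009 rad.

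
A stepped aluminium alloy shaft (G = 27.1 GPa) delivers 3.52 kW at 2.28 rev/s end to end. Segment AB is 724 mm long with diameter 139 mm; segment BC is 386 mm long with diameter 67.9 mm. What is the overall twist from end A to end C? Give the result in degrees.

0.106°

ω = 2π·2.28 = 14.33 rad/s, so T = P/ω = 3.52×10³ / 14.33 = 245.7 N·m.
J_AB = π(0.139)⁴/32 = 3.66×10^-5 m⁴; J_BC = π(0.0679)⁴/32 = 2.09×10^-6 m⁴.
θ = (T/G)·Σ L_i/J_i = (245.7/27.1×10⁹)·(0.724/3.66×10^-5 + 0.386/2.09×10^-6) = 1.856×10^-3 rad.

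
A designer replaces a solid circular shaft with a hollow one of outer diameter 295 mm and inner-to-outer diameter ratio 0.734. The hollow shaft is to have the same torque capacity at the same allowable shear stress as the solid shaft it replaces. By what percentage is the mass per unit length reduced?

Equal τ_max and T ⇒ the solid shaft needs d_s³ = d_o³(1−k⁴), so d_s = 295·(1−0.734⁴)^(1/3) = 263.1 mm.
Area ratio A_h/A_s = d_o²(1−k²)/d_s² = (1−k²)/(1−k⁴)^(2/3) = 0.5797.
Mass saving = 1 − 0.5797 = 42.0 %.

42.0 %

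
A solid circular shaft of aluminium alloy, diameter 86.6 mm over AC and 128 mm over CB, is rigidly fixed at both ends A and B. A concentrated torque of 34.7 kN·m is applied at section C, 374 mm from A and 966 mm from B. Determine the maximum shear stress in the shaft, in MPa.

Compatibility: T_A·a/J_AC = T_B·b/J_CB with T_A + T_B = T₀.
J_AC = 5.52×10^-6 m⁴, J_CB = 2.64×10^-5 m⁴, so T_A = T₀·(J_AC/a)/((J_AC/a)+(J_CB/b)) = 12180 N·m, T_B = 22520 N·m.
τ in each portion: τ_AC = 9.56×10^7 Pa, τ_CB = 5.47×10^7 Pa; maximum is in AC.
τ_max = T_AC·r/J = 12180·0.0433/5.52×10^-6 = 9.555×10^7 Pa.

95.6 MPa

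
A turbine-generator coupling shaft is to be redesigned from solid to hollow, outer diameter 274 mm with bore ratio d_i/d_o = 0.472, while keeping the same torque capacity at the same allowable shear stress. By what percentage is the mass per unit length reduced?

Equal τ_max and T ⇒ the solid shaft needs d_s³ = d_o³(1−k⁴), so d_s = 274·(1−0.472⁴)^(1/3) = 269.4 mm.
Area ratio A_h/A_s = d_o²(1−k²)/d_s² = (1−k²)/(1−k⁴)^(2/3) = 0.8040.
Mass saving = 1 − 0.8040 = 19.6 %.

19.6 %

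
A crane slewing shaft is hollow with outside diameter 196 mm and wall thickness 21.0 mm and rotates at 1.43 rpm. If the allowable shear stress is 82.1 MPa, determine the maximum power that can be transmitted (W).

J = π(d_o⁴ − d_i⁴)/32 = π(0.196⁴ − 0.154⁴)/32 = 8.967×10^-5 m⁴.
T_max = τ_allow·J/r = 8.21×10^7 × 8.967×10^-5 / 0.0980 = 75120 N·m.
ω = 2π·1.43/60 = 0.1497 rad/s, so P_max = T_max·ω = 1.125×10^4 W.

11200 W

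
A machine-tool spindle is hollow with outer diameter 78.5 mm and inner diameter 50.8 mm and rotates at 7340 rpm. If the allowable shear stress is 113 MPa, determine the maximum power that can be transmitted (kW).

J = π(d_o⁴ − d_i⁴)/32 = π(0.0785⁴ − 0.0508⁴)/32 = 3.074×10^-6 m⁴.
T_max = τ_allow·J/r = 1.13×10^8 × 3.074×10^-6 / 0.0393 = 8851 N·m.
ω = 2π·7340/60 = 768.6 rad/s, so P_max = T_max·ω = 6.803×10^6 W.

6800 kW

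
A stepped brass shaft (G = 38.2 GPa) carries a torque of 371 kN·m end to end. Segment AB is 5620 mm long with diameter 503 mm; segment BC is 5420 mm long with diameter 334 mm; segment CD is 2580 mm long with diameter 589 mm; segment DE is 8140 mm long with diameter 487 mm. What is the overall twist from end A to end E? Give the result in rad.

0.0682 rad

J_AB = π(0.503)⁴/32 = 6.28×10^-3 m⁴; J_BC = π(0.334)⁴/32 = 1.22×10^-3 m⁴; J_CD = π(0.589)⁴/32 = 0.0118 m⁴; J_DE = π(0.487)⁴/32 = 5.52×10^-3 m⁴.
θ = (T/G)·Σ L_i/J_i = (371000/38.2×10⁹)·(5.62/6.28×10^-3 + 5.42/1.22×10^-3 + 2.58/0.0118 + 8.14/5.52×10^-3) = 0.06821 rad.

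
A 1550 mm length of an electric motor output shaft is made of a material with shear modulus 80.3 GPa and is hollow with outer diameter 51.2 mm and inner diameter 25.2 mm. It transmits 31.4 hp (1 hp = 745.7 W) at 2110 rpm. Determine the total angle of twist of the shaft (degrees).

0.185°

ω = 2π·2110/60 = 221.0 rad/s, so T = P/ω = 31.4×745.7 / 221.0 = 106.0 N·m.
J = π(d_o⁴ − d_i⁴)/32 = π(0.0512⁴ − 0.0252⁴)/32 = 6.351×10^-7 m⁴.
θ = T·L/(G·J) = 106.0 × 1.55 / (80.3×10⁹ × 6.351×10^-7) = 3.221×10^-3 rad.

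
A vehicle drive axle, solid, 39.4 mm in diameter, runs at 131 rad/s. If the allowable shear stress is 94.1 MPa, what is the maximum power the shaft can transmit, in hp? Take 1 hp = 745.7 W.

199 hp

J = πd⁴/32 = π(0.0394)⁴/32 = 2.366×10^-7 m⁴.
T_max = τ_allow·J/r = 9.41×10^7 × 2.366×10^-7 / 0.0197 = 1130 N·m.
ω = 131 rad/s, so P_max = T_max·ω = 1.480×10^5 W.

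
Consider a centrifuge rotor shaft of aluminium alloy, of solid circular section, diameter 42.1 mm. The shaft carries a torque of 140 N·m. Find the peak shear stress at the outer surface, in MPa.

9.56 MPa

J = πd⁴/32 = π(0.0421)⁴/32 = 3.084×10^-7 m⁴.
τ_max = T·r/J = 140.0 × 0.0210 / 3.084×10^-7 = 9.555×10^6 Pa.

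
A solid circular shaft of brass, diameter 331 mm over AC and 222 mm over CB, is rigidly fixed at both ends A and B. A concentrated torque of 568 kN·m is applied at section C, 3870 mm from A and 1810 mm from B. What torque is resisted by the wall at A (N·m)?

Compatibility: T_A·a/J_AC = T_B·b/J_CB with T_A + T_B = T₀.
J_AC = 1.18×10^-3 m⁴, J_CB = 2.38×10^-4 m⁴, so T_A = T₀·(J_AC/a)/((J_AC/a)+(J_CB/b)) = 396500 N·m, T_B = 171500 N·m.

396000 N·m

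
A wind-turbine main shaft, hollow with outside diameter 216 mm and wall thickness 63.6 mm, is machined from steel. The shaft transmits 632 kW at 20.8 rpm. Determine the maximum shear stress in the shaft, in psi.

ω = 2π·20.8/60 = 2.178 rad/s, so T = P/ω = 632×10³ / 2.178 = 290200 N·m.
J = π(d_o⁴ − d_i⁴)/32 = π(0.216⁴ − 0.0888⁴)/32 = 2.076×10^-4 m⁴.
τ_max = T·r/J = 290200 × 0.108 / 2.076×10^-4 = 1.509×10^8 Pa.

21900 psi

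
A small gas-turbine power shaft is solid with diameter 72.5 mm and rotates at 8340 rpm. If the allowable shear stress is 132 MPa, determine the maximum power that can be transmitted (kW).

J = πd⁴/32 = π(0.0725)⁴/32 = 2.712×10^-6 m⁴.
T_max = τ_allow·J/r = 1.32×10^8 × 2.712×10^-6 / 0.0362 = 9877 N·m.
ω = 2π·8340/60 = 873.4 rad/s, so P_max = T_max·ω = 8.626×10^6 W.

8630 kW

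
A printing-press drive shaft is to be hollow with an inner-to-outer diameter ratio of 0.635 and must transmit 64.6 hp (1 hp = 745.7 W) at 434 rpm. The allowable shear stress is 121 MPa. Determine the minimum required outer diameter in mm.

ω = 2π·434/60 = 45.45 rad/s, so T = P/ω = 64.6×745.7 / 45.45 = 1060 N·m.
For a hollow shaft with d_i/d_o = 0.635: τ_max = 16T/(π d_o³ (1−k⁴)), so d_o = [16T/(π τ_allow (1−k⁴))]^(1/3) = [16·1060/(π·1.21×10^8·0.8374)]^(1/3) = 0.03763 m.

37.6 mm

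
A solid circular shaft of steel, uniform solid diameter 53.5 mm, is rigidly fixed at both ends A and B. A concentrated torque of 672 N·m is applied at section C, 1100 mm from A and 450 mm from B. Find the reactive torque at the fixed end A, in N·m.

With uniform GJ and both ends fixed, compatibility θ_AC = θ_CB gives T_A·a = T_B·b, together with T_A + T_B = T₀.
T_A = T₀·b/(a+b) = 672.0·450/1550 = 195.1 N·m; T_B = 476.9 N·m.

195 N·m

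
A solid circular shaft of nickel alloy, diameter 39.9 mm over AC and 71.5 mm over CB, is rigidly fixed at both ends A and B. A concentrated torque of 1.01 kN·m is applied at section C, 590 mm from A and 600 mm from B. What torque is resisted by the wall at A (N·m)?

90.7 N·m

Compatibility: T_A·a/J_AC = T_B·b/J_CB with T_A + T_B = T₀.
J_AC = 2.49×10^-7 m⁴, J_CB = 2.57×10^-6 m⁴, so T_A = T₀·(J_AC/a)/((J_AC/a)+(J_CB/b)) = 90.67 N·m, T_B = 919.3 N·m.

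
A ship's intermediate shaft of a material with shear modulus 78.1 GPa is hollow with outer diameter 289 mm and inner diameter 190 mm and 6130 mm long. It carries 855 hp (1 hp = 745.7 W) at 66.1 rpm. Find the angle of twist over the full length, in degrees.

ω = 2π·66.1/60 = 6.922 rad/s, so T = P/ω = 855×745.7 / 6.922 = 92110 N·m.
J = π(d_o⁴ − d_i⁴)/32 = π(0.289⁴ − 0.190⁴)/32 = 5.569×10^-4 m⁴.
θ = T·L/(G·J) = 92110 × 6.13 / (78.1×10⁹ × 5.569×10^-4) = 0.01298 rad.

0.744°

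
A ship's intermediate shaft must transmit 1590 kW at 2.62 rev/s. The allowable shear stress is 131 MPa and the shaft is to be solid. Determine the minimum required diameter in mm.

ω = 2π·2.62 = 16.46 rad/s, so T = P/ω = 1590×10³ / 16.46 = 96590 N·m.
For a solid shaft τ_max = 16T/(πd³), so d = (16T/(π τ_allow))^(1/3) = (16·96590/(π·1.31×10^8))^(1/3) = 0.1554 m.

155 mm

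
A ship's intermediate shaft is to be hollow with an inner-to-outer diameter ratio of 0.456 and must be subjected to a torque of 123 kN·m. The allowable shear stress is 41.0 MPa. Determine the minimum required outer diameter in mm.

252 mm

For a hollow shaft with d_i/d_o = 0.456: τ_max = 16T/(π d_o³ (1−k⁴)), so d_o = [16T/(π τ_allow (1−k⁴))]^(1/3) = [16·123000/(π·4.10×10^7·0.9568)]^(1/3) = 0.2518 m.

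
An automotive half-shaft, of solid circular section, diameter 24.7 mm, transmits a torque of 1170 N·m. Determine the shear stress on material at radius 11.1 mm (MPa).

J = πd⁴/32 = π(0.0247)⁴/32 = 3.654×10^-8 m⁴.
Shear stress varies linearly with radius: τ = T·r/J = 1170 × 0.0111 / 3.654×10^-8 = 3.554×10^8 Pa.

355 MPa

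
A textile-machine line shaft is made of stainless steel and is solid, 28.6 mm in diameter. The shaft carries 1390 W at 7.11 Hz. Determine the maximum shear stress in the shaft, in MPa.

6.77 MPa

ω = 2π·7.11 = 44.67 rad/s, so T = P/ω = 1390 / 44.67 = 31.11 N·m.
J = πd⁴/32 = π(0.0286)⁴/32 = 6.568×10^-8 m⁴.
τ_max = T·r/J = 31.11 × 0.0143 / 6.568×10^-8 = 6.774×10^6 Pa.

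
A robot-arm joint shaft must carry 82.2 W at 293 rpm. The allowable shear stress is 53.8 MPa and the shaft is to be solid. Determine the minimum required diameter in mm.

6.33 mm

ω = 2π·293/60 = 30.68 rad/s, so T = P/ω = 82.2 / 30.68 = 2.679 N·m.
For a solid shaft τ_max = 16T/(πd³), so d = (16T/(π τ_allow))^(1/3) = (16·2.679/(π·5.38×10^7))^(1/3) = 0.006330 m.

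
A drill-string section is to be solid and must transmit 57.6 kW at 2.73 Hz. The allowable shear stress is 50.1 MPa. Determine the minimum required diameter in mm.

ω = 2π·2.73 = 17.15 rad/s, so T = P/ω = 57.6×10³ / 17.15 = 3358 N·m.
For a solid shaft τ_max = 16T/(πd³), so d = (16T/(π τ_allow))^(1/3) = (16·3358/(π·5.01×10^7))^(1/3) = 0.06989 m.

69.9 mm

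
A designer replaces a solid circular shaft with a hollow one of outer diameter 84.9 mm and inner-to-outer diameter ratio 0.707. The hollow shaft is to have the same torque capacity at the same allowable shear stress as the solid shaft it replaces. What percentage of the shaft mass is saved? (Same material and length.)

39.4 %

Equal τ_max and T ⇒ the solid shaft needs d_s³ = d_o³(1−k⁴), so d_s = 84.9·(1−0.707⁴)^(1/3) = 77.14 mm.
Area ratio A_h/A_s = d_o²(1−k²)/d_s² = (1−k²)/(1−k⁴)^(2/3) = 0.6058.
Mass saving = 1 − 0.6058 = 39.4 %.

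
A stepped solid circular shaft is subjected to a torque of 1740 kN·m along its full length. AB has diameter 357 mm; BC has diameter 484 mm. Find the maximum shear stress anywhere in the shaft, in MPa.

Under the same torque, τ_max = 16T/(πd³) is largest where d is smallest — segment AB (d = 357 mm).
τ_max = 16·1.740e6/(π·(0.357)³) = 1.948×10^8 Pa.

195 MPa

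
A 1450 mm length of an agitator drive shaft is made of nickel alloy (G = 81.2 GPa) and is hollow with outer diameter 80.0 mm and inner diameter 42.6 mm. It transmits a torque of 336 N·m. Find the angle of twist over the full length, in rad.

J = π(d_o⁴ − d_i⁴)/32 = π(0.0800⁴ − 0.0426⁴)/32 = 3.698×10^-6 m⁴.
θ = T·L/(G·J) = 336.0 × 1.45 / (81.2×10⁹ × 3.698×10^-6) = 1.623×10^-3 rad.

0.00162 rad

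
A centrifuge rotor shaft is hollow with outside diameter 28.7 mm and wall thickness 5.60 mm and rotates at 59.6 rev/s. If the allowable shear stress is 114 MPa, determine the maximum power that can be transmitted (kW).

J = π(d_o⁴ − d_i⁴)/32 = π(0.0287⁴ − 0.0175⁴)/32 = 5.740×10^-8 m⁴.
T_max = τ_allow·J/r = 1.14×10^8 × 5.740×10^-8 / 0.0143 = 456.0 N·m.
ω = 2π·59.6 = 374.5 rad/s, so P_max = T_max·ω = 1.708×10^5 W.

171 kW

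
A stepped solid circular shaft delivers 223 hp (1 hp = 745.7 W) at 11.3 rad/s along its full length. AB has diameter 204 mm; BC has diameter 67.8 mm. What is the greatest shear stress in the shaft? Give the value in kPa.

ω = 11.3 rad/s, so T = P/ω = 223×745.7 / 11.30 = 14720 N·m.
Under the same torque, τ_max = 16T/(πd³) is largest where d is smallest — segment BC (d = 67.8 mm).
τ_max = 16·14720/(π·(0.0678)³) = 2.405×10^8 Pa.

240000 kPa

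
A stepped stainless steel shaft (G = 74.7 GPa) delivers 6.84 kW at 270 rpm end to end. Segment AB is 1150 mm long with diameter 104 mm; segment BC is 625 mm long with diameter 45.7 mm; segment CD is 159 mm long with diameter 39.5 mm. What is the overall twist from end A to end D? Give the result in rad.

0.00721 rad

ω = 2π·270/60 = 28.27 rad/s, so T = P/ω = 6.84×10³ / 28.27 = 241.9 N·m.
J_AB = π(0.104)⁴/32 = 1.15×10^-5 m⁴; J_BC = π(0.0457)⁴/32 = 4.28×10^-7 m⁴; J_CD = π(0.0395)⁴/32 = 2.39×10^-7 m⁴.
θ = (T/G)·Σ L_i/J_i = (241.9/74.7×10⁹)·(1.15/1.15×10^-5 + 0.625/4.28×10^-7 + 0.159/2.39×10^-7) = 7.206×10^-3 rad.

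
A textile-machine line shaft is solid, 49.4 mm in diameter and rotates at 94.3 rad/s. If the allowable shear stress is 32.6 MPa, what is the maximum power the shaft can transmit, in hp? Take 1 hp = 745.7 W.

97.6 hp

J = πd⁴/32 = π(0.0494)⁴/32 = 5.847×10^-7 m⁴.
T_max = τ_allow·J/r = 3.26×10^7 × 5.847×10^-7 / 0.0247 = 771.7 N·m.
ω = 94.3 rad/s, so P_max = T_max·ω = 7.277×10^4 W.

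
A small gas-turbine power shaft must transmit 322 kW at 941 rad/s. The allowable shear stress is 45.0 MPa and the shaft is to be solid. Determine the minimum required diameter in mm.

ω = 941 rad/s, so T = P/ω = 322×10³ / 941.0 = 342.2 N·m.
For a solid shaft τ_max = 16T/(πd³), so d = (16T/(π τ_allow))^(1/3) = (16·342.2/(π·4.50×10^7))^(1/3) = 0.03383 m.

33.8 mm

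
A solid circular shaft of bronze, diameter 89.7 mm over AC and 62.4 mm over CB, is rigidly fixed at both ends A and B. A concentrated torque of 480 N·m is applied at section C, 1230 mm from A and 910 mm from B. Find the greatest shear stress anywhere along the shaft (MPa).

2.57 MPa

Compatibility: T_A·a/J_AC = T_B·b/J_CB with T_A + T_B = T₀.
J_AC = 6.36×10^-6 m⁴, J_CB = 1.49×10^-6 m⁴, so T_A = T₀·(J_AC/a)/((J_AC/a)+(J_CB/b)) = 364.6 N·m, T_B = 115.4 N·m.
τ in each portion: τ_AC = 2.57×10^6 Pa, τ_CB = 2.42×10^6 Pa; maximum is in AC.
τ_max = T_AC·r/J = 364.6·0.0449/6.36×10^-6 = 2.573×10^6 Pa.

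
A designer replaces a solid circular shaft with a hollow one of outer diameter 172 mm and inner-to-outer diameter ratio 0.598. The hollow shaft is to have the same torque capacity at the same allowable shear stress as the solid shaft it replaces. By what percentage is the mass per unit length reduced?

Equal τ_max and T ⇒ the solid shaft needs d_s³ = d_o³(1−k⁴), so d_s = 172·(1−0.598⁴)^(1/3) = 164.3 mm.
Area ratio A_h/A_s = d_o²(1−k²)/d_s² = (1−k²)/(1−k⁴)^(2/3) = 0.7038.
Mass saving = 1 − 0.7038 = 29.6 %.

29.6 %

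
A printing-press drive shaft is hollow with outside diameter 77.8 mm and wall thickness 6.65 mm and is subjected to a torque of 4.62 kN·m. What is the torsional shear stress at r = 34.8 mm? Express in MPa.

J = π(d_o⁴ − d_i⁴)/32 = π(0.0778⁴ − 0.0645⁴)/32 = 1.898×10^-6 m⁴.
Shear stress varies linearly with radius: τ = T·r/J = 4620 × 0.0348 / 1.898×10^-6 = 8.472×10^7 Pa.

84.7 MPa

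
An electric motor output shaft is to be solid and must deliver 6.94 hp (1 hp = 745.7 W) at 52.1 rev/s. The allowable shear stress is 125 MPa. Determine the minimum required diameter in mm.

8.64 mm

ω = 2π·52.1 = 327.4 rad/s, so T = P/ω = 6.94×745.7 / 327.4 = 15.81 N·m.
For a solid shaft τ_max = 16T/(πd³), so d = (16T/(π τ_allow))^(1/3) = (16·15.81/(π·1.25×10^8))^(1/3) = 0.008636 m.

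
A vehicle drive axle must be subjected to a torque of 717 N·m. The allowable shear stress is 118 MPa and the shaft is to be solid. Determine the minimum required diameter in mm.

For a solid shaft τ_max = 16T/(πd³), so d = (16T/(π τ_allow))^(1/3) = (16·717.0/(π·1.18×10^8))^(1/3) = 0.03140 m.

31.4 mm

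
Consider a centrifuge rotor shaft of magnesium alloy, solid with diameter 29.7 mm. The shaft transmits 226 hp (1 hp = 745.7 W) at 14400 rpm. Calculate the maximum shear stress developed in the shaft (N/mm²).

ω = 2π·14400/60 = 1508 rad/s, so T = P/ω = 226×745.7 / 1508 = 111.8 N·m.
J = πd⁴/32 = π(0.0297)⁴/32 = 7.639×10^-8 m⁴.
τ_max = T·r/J = 111.8 × 0.0149 / 7.639×10^-8 = 2.173×10^7 Pa.

21.7 N/mm²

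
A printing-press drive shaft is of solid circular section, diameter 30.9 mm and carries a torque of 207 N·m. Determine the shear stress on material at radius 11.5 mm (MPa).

J = πd⁴/32 = π(0.0309)⁴/32 = 8.950×10^-8 m⁴.
Shear stress varies linearly with radius: τ = T·r/J = 207.0 × 0.0115 / 8.950×10^-8 = 2.660×10^7 Pa.

26.6 MPa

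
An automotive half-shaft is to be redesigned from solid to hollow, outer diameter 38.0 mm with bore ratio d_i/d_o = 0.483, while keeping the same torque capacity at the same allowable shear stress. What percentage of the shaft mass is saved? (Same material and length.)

20.4 %

Equal τ_max and T ⇒ the solid shaft needs d_s³ = d_o³(1−k⁴), so d_s = 38.0·(1−0.483⁴)^(1/3) = 37.30 mm.
Area ratio A_h/A_s = d_o²(1−k²)/d_s² = (1−k²)/(1−k⁴)^(2/3) = 0.7959.
Mass saving = 1 − 0.7959 = 20.4 %.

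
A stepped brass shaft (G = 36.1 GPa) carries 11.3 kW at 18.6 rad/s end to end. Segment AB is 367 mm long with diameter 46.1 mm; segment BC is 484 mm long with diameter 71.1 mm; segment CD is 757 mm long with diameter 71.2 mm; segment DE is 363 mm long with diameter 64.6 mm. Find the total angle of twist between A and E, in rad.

0.0258 rad

ω = 18.6 rad/s, so T = P/ω = 11.3×10³ / 18.60 = 607.5 N·m.
J_AB = π(0.0461)⁴/32 = 4.43×10^-7 m⁴; J_BC = π(0.0711)⁴/32 = 2.51×10^-6 m⁴; J_CD = π(0.0712)⁴/32 = 2.52×10^-6 m⁴; J_DE = π(0.0646)⁴/32 = 1.71×10^-6 m⁴.
θ = (T/G)·Σ L_i/J_i = (607.5/36.1×10⁹)·(0.367/4.43×10^-7 + 0.484/2.51×10^-6 + 0.757/2.52×10^-6 + 0.363/1.71×10^-6) = 0.02580 rad.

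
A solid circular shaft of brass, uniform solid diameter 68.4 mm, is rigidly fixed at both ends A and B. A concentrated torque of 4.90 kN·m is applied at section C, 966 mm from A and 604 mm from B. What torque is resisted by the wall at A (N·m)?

With uniform GJ and both ends fixed, compatibility θ_AC = θ_CB gives T_A·a = T_B·b, together with T_A + T_B = T₀.
T_A = T₀·b/(a+b) = 4900·604/1570 = 1885 N·m; T_B = 3015 N·m.

1890 N·m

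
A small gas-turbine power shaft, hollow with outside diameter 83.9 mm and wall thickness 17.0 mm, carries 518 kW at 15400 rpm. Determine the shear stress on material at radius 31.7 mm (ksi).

ω = 2π·15400/60 = 1613 rad/s, so T = P/ω = 518×10³ / 1613 = 321.2 N·m.
J = π(d_o⁴ − d_i⁴)/32 = π(0.0839⁴ − 0.0499⁴)/32 = 4.256×10^-6 m⁴.
Shear stress varies linearly with radius: τ = T·r/J = 321.2 × 0.0317 / 4.256×10^-6 = 2.392×10^6 Pa.

0.347 ksi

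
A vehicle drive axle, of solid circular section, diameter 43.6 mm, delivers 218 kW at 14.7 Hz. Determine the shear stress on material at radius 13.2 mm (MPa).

87.8 MPa

ω = 2π·14.7 = 92.36 rad/s, so T = P/ω = 218×10³ / 92.36 = 2360 N·m.
J = πd⁴/32 = π(0.0436)⁴/32 = 3.548×10^-7 m⁴.
Shear stress varies linearly with radius: τ = T·r/J = 2360 × 0.0132 / 3.548×10^-7 = 8.782×10^7 Pa.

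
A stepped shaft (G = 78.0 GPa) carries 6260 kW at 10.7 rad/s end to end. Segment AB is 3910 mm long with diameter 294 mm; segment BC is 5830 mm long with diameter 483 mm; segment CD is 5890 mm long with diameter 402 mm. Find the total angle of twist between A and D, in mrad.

65.4 mrad

ω = 10.7 rad/s, so T = P/ω = 6260×10³ / 10.70 = 585000 N·m.
J_AB = π(0.294)⁴/32 = 7.33×10^-4 m⁴; J_BC = π(0.483)⁴/32 = 5.34×10^-3 m⁴; J_CD = π(0.402)⁴/32 = 2.56×10^-3 m⁴.
θ = (T/G)·Σ L_i/J_i = (585000/78.0×10⁹)·(3.91/7.33×10^-4 + 5.83/5.34×10^-3 + 5.89/2.56×10^-3) = 0.06540 rad.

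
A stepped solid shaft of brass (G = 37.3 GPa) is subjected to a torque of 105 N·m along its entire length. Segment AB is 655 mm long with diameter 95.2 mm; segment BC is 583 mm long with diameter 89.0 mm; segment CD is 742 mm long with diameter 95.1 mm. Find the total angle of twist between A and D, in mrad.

0.755 mrad

J_AB = π(0.0952)⁴/32 = 8.06×10^-6 m⁴; J_BC = π(0.0890)⁴/32 = 6.16×10^-6 m⁴; J_CD = π(0.0951)⁴/32 = 8.03×10^-6 m⁴.
θ = (T/G)·Σ L_i/J_i = (105.0/37.3×10⁹)·(0.655/8.06×10^-6 + 0.583/6.16×10^-6 + 0.742/8.03×10^-6) = 7.552×10^-4 rad.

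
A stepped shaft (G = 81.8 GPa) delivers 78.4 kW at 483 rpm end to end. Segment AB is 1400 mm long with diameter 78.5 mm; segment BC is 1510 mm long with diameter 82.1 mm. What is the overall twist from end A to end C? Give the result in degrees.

ω = 2π·483/60 = 50.58 rad/s, so T = P/ω = 78.4×10³ / 50.58 = 1550 N·m.
J_AB = π(0.0785)⁴/32 = 3.73×10^-6 m⁴; J_BC = π(0.0821)⁴/32 = 4.46×10^-6 m⁴.
θ = (T/G)·Σ L_i/J_i = (1550/81.8×10⁹)·(1.40/3.73×10^-6 + 1.51/4.46×10^-6) = 0.01353 rad.

0.775°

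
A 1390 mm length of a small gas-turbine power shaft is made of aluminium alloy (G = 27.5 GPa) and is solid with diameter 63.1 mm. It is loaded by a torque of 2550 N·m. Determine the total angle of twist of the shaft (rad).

0.0828 rad

J = πd⁴/32 = π(0.0631)⁴/32 = 1.556×10^-6 m⁴.
θ = T·L/(G·J) = 2550 × 1.39 / (27.5×10⁹ × 1.556×10^-6) = 0.08281 rad.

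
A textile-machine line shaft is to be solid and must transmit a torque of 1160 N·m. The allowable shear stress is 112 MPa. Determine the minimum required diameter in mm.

For a solid shaft τ_max = 16T/(πd³), so d = (16T/(π τ_allow))^(1/3) = (16·1160/(π·1.12×10^8))^(1/3) = 0.03750 m.

37.5 mm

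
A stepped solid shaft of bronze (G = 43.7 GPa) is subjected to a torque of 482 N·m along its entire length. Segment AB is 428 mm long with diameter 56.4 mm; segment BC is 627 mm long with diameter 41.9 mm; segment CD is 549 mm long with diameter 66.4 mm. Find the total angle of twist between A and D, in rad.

J_AB = π(0.0564)⁴/32 = 9.93×10^-7 m⁴; J_BC = π(0.0419)⁴/32 = 3.03×10^-7 m⁴; J_CD = π(0.0664)⁴/32 = 1.91×10^-6 m⁴.
θ = (T/G)·Σ L_i/J_i = (482.0/43.7×10⁹)·(0.428/9.93×10^-7 + 0.627/3.03×10^-7 + 0.549/1.91×10^-6) = 0.03078 rad.

0.0308 rad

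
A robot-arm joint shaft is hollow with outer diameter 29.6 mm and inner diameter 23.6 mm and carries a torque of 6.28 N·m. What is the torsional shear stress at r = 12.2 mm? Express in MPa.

J = π(d_o⁴ − d_i⁴)/32 = π(0.0296⁴ − 0.0236⁴)/32 = 4.491×10^-8 m⁴.
Shear stress varies linearly with radius: τ = T·r/J = 6.280 × 0.0122 / 4.491×10^-8 = 1.706×10^6 Pa.

1.71 MPa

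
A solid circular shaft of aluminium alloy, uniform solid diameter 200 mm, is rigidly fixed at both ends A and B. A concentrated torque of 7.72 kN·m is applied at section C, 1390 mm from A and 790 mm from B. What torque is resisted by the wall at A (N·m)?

With uniform GJ and both ends fixed, compatibility θ_AC = θ_CB gives T_A·a = T_B·b, together with T_A + T_B = T₀.
T_A = T₀·b/(a+b) = 7720·790/2180 = 2798 N·m; T_B = 4922 N·m.

2800 N·m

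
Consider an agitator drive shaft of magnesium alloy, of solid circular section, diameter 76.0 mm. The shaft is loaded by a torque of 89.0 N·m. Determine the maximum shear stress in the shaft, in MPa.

J = πd⁴/32 = π(0.0760)⁴/32 = 3.275×10^-6 m⁴.
τ_max = T·r/J = 89.00 × 0.0380 / 3.275×10^-6 = 1.033×10^6 Pa.

1.03 MPa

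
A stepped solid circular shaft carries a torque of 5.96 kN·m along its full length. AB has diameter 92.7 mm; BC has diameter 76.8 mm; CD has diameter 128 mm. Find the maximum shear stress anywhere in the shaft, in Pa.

Under the same torque, τ_max = 16T/(πd³) is largest where d is smallest — segment BC (d = 76.8 mm).
τ_max = 16·5960/(π·(0.0768)³) = 6.701×10^7 Pa.

6.70e7 Pa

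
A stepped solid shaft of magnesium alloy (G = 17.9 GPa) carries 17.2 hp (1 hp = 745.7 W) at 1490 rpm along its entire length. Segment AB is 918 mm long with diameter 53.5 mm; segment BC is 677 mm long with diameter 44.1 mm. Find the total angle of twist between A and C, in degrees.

ω = 2π·1490/60 = 156.0 rad/s, so T = P/ω = 17.2×745.7 / 156.0 = 82.20 N·m.
J_AB = π(0.0535)⁴/32 = 8.04×10^-7 m⁴; J_BC = π(0.0441)⁴/32 = 3.71×10^-7 m⁴.
θ = (T/G)·Σ L_i/J_i = (82.20/17.9×10⁹)·(0.918/8.04×10^-7 + 0.677/3.71×10^-7) = 0.01361 rad.

0.780°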